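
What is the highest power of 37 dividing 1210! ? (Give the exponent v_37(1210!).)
v_37(1210!) = 32

Legendre's formula: v_p(n!) = Σ_{k ≥ 1} ⌊n / p^k⌋. For p = 37, n = 1210, the terms are:
  ⌊1210/37^1⌋ = ⌊1210/37⌋ = 32
(the next term ⌊1210/37^2⌋ = 0, terminating the sum). Summing: v_37(1210!) = 32 = 32.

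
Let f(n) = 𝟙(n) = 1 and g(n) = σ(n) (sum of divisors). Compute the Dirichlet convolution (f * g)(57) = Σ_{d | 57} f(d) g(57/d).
(𝟙 * σ)(57) = 105

Divisors of 57: [1, 3, 19, 57]. For each d | 57:
  d = 1: 𝟙(1) · σ(57/1) = 1 · 80 = 80
  d = 3: 𝟙(3) · σ(57/3) = 1 · 20 = 20
  d = 19: 𝟙(19) · σ(57/19) = 1 · 4 = 4
  d = 57: 𝟙(57) · σ(57/57) = 1 · 1 = 1
Summing: (𝟙 * σ)(57) = 80 + 20 + 4 + 1 = 105.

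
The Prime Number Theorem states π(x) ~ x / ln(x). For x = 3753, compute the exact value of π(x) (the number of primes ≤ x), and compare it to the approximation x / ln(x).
π(3753) = 522;  x/ln(x) ≈ 456.00;  relative error ≈ 12.64%.

Directly count primes up to 3753: π(3753) = 522. The PNT approximation gives 3753/ln(3753) ≈ 3753/8.23031 ≈ 456.00. Relative error (π(x) − x/ln(x)) / π(x) ≈ 12.64%; the approximation is known to undercount slightly (Li(x) is a better estimate).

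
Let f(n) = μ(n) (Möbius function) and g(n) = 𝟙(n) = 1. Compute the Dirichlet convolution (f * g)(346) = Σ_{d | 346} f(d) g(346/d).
(μ * 𝟙)(346) = 0

Divisors of 346: [1, 2, 173, 346]. For each d | 346:
  d = 1: μ(1) · 𝟙(346/1) = 1 · 1 = 1
  d = 2: μ(2) · 𝟙(346/2) = -1 · 1 = -1
  d = 173: μ(173) · 𝟙(346/173) = -1 · 1 = -1
  d = 346: μ(346) · 𝟙(346/346) = 1 · 1 = 1
Summing: (μ * 𝟙)(346) = 1 + -1 + -1 + 1 = 0.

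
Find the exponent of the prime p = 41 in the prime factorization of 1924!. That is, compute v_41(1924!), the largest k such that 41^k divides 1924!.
v_41(1924!) = 47

Legendre's formula: v_p(n!) = Σ_{k ≥ 1} ⌊n / p^k⌋. For p = 41, n = 1924, the terms are:
  ⌊1924/41^1⌋ = ⌊1924/41⌋ = 46
  ⌊1924/41^2⌋ = ⌊1924/1681⌋ = 1
(the next term ⌊1924/41^3⌋ = 0, terminating the sum). Summing: v_41(1924!) = 46 + 1 = 47.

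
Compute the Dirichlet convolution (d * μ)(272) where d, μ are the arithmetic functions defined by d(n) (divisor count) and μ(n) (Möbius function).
(d * μ)(272) = 1

Divisors of 272: [1, 2, 4, 8, 16, 17, 34, 68, 136, 272]. For each d | 272:
  d = 1: d(1) · μ(272/1) = 1 · 0 = 0
  d = 2: d(2) · μ(272/2) = 2 · 0 = 0
  d = 4: d(4) · μ(272/4) = 3 · 0 = 0
  d = 8: d(8) · μ(272/8) = 4 · 1 = 4
  d = 16: d(16) · μ(272/16) = 5 · -1 = -5
  d = 17: d(17) · μ(272/17) = 2 · 0 = 0
  d = 34: d(34) · μ(272/34) = 4 · 0 = 0
  d = 68: d(68) · μ(272/68) = 6 · 0 = 0
  d = 136: d(136) · μ(272/136) = 8 · -1 = -8
  d = 272: d(272) · μ(272/272) = 10 · 1 = 10
Summing: (d * μ)(272) = 0 + 0 + 0 + 4 + -5 + 0 + 0 + 0 + -8 + 10 = 1.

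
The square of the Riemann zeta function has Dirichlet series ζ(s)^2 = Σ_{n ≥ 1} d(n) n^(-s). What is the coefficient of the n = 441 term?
d(441) = 9

ζ(s)^2 = (Σ 1/m^s)(Σ 1/k^s). The coefficient of 1/n^s in the product is the number of ordered pairs (m, k) with mk = n, which equals d(n). For n = 441, divisors are [1, 3, 7, 9, 21, 49, 63, 147, 441], so d(441) = 9.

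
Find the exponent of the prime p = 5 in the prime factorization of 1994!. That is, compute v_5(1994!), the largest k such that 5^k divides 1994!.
v_5(1994!) = 495

Legendre's formula: v_p(n!) = Σ_{k ≥ 1} ⌊n / p^k⌋. For p = 5, n = 1994, the terms are:
  ⌊1994/5^1⌋ = ⌊1994/5⌋ = 398
  ⌊1994/5^2⌋ = ⌊1994/25⌋ = 79
  ⌊1994/5^3⌋ = ⌊1994/125⌋ = 15
  ⌊1994/5^4⌋ = ⌊1994/625⌋ = 3
(the next term ⌊1994/5^5⌋ = 0, terminating the sum). Summing: v_5(1994!) = 398 + 79 + 15 + 3 = 495.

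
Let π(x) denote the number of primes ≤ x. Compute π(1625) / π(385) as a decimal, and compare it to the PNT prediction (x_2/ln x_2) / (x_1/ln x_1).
π(1625)/π(385) = 257/76 ≈ 3.3816;  PNT prediction ≈ 3.3987.

π(385) = 76 and π(1625) = 257, so π(1625)/π(385) ≈ 3.3816. The PNT-predicted ratio is (1625/ln(1625)) / (385/ln(385)) ≈ 3.3987. The two agree to within a few percent, as expected.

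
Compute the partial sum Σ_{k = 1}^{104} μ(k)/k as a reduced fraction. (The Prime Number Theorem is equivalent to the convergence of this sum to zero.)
Σ μ(k)/k = 41203144520038891926409588275527024249/23984823528925228172706521638692258396210

Values of μ(k) for 1 ≤ k ≤ 104: μ(1) = 1, μ(2) = -1, μ(3) = -1, μ(5) = -1, μ(6) = 1, μ(7) = -1, μ(10) = 1, μ(11) = -1, μ(13) = -1, μ(14) = 1, μ(15) = 1, μ(17) = -1, μ(19) = -1, μ(21) = 1, μ(22) = 1, μ(23) = -1, μ(26) = 1, μ(29) = -1, μ(30) = -1, μ(31) = -1, μ(33) = 1, μ(34) = 1, μ(35) = 1, μ(37) = -1, μ(38) = 1, μ(39) = 1, μ(41) = -1, μ(42) = -1, μ(43) = -1, μ(46) = 1, μ(47) = -1, μ(51) = 1, μ(53) = -1, μ(55) = 1, μ(57) = 1, μ(58) = 1, μ(59) = -1, μ(61) = -1, μ(62) = 1, μ(65) = 1, μ(66) = -1, μ(67) = -1, μ(69) = 1, μ(70) = -1, μ(71) = -1, μ(73) = -1, μ(74) = 1, μ(77) = 1, μ(78) = -1, μ(79) = -1, μ(82) = 1, μ(83) = -1, μ(85) = 1, μ(86) = 1, μ(87) = 1, μ(89) = -1, μ(91) = 1, μ(93) = 1, μ(94) = 1, μ(95) = 1, μ(97) = -1, μ(101) = -1, μ(102) = -1, μ(103) = -1, with μ = 0 on non-squarefree integers. Summing μ(k)/k for k where μ(k) ≠ 0 gives 41203144520038891926409588275527024249/23984823528925228172706521638692258396210 ≈ 0.0017. (PNT ⟺ this sum → 0 as n → ∞.)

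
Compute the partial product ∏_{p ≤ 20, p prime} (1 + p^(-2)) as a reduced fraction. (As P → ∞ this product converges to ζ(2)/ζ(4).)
∏ = 6403780000/4257193941

The primes p ≤ 20 are [2, 3, 5, 7, 11, 13, 17, 19]. For each, (1 + 1/p^2) = (p^2 + 1)/p^2. Multiplying these fractions over p ∈ [2, 3, 5, 7, 11, 13, 17, 19] gives 6403780000/4257193941. (In the limit P → ∞ this tends to ζ(2)/ζ(4).)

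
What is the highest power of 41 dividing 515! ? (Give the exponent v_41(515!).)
v_41(515!) = 12

Legendre's formula: v_p(n!) = Σ_{k ≥ 1} ⌊n / p^k⌋. For p = 41, n = 515, the terms are:
  ⌊515/41^1⌋ = ⌊515/41⌋ = 12
(the next term ⌊515/41^2⌋ = 0, terminating the sum). Summing: v_41(515!) = 12 = 12.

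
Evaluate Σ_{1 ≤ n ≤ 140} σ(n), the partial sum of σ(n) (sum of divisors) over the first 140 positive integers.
Σ_{n ≤ 140} σ(n) = 16207

Compute σ(n) for each 1 ≤ n ≤ 140: σ(1) = 1, σ(2) = 3, σ(3) = 4, σ(4) = 7, σ(5) = 6, σ(6) = 12, σ(7) = 8, σ(8) = 15, σ(9) = 13, σ(10) = 18, σ(11) = 12, σ(12) = 28, σ(13) = 14, σ(14) = 24, σ(15) = 24, σ(16) = 31, σ(17) = 18, σ(18) = 39, σ(19) = 20, σ(20) = 42, σ(21) = 32, σ(22) = 36, σ(23) = 24, σ(24) = 60, σ(25) = 31, σ(26) = 42, σ(27) = 40, σ(28) = 56, σ(29) = 30, σ(30) = 72, σ(31) = 32, σ(32) = 63, σ(33) = 48, σ(34) = 54, σ(35) = 48, σ(36) = 91, σ(37) = 38, σ(38) = 60, σ(39) = 56, σ(40) = 90, σ(41) = 42, σ(42) = 96, σ(43) = 44, σ(44) = 84, σ(45) = 78, σ(46) = 72, σ(47) = 48, σ(48) = 124, σ(49) = 57, σ(50) = 93, σ(51) = 72, σ(52) = 98, σ(53) = 54, σ(54) = 120, σ(55) = 72, σ(56) = 120, σ(57) = 80, σ(58) = 90, σ(59) = 60, σ(60) = 168, σ(61) = 62, σ(62) = 96, σ(63) = 104, σ(64) = 127, σ(65) = 84, σ(66) = 144, σ(67) = 68, σ(68) = 126, σ(69) = 96, σ(70) = 144, σ(71) = 72, σ(72) = 195, σ(73) = 74, σ(74) = 114, σ(75) = 124, σ(76) = 140, σ(77) = 96, σ(78) = 168, σ(79) = 80, σ(80) = 186, σ(81) = 121, σ(82) = 126, σ(83) = 84, σ(84) = 224, σ(85) = 108, σ(86) = 132, σ(87) = 120, σ(88) = 180, σ(89) = 90, σ(90) = 234, σ(91) = 112, σ(92) = 168, σ(93) = 128, σ(94) = 144, σ(95) = 120, σ(96) = 252, σ(97) = 98, σ(98) = 171, σ(99) = 156, σ(100) = 217, σ(101) = 102, σ(102) = 216, σ(103) = 104, σ(104) = 210, σ(105) = 192, σ(106) = 162, σ(107) = 108, σ(108) = 280, σ(109) = 110, σ(110) = 216, σ(111) = 152, σ(112) = 248, σ(113) = 114, σ(114) = 240, σ(115) = 144, σ(116) = 210, σ(117) = 182, σ(118) = 180, σ(119) = 144, σ(120) = 360, σ(121) = 133, σ(122) = 186, σ(123) = 168, σ(124) = 224, σ(125) = 156, σ(126) = 312, σ(127) = 128, σ(128) = 255, σ(129) = 176, σ(130) = 252, σ(131) = 132, σ(132) = 336, σ(133) = 160, σ(134) = 204, σ(135) = 240, σ(136) = 270, σ(137) = 138, σ(138) = 288, σ(139) = 140, σ(140) = 336. Summing all 140 values: 16207. (Average order: Σ_{n ≤ x} σ(n) ~ (π²/12) x². For x = 140, (π²/12)·140² ≈ 16120.35.)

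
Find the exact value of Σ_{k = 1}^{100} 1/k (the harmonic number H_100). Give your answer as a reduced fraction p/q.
H_100 = 14466636279520351160221518043104131447711/2788815009188499086581352357412492142272

Direct summation: H_100 = 1 + 1/2 + ... + 1/100. The least common denominator is lcm(1, ..., 100) = 69720375229712477164533808935312303556800; over this denominator the numerator is 69720375229712477164533808935312303556800 + 34860187614856238582266904467656151778400 + 23240125076570825721511269645104101185600 + 17430093807428119291133452233828075889200 + 13944075045942495432906761787062460711360 + 11620062538285412860755634822552050592800 + 9960053604244639594933401276473186222400 + 8715046903714059645566726116914037944600 + 7746708358856941907170423215034700395200 + 6972037522971247716453380893531230355680 + 6338215929973861560412164448664754868800 + 5810031269142706430377817411276025296400 + 5363105786900959781887216071947100273600 + 4980026802122319797466700638236593111200 + 4648025015314165144302253929020820237120 + 4357523451857029822783363058457018972300 + 4101198542924263362619635819724253150400 + 3873354179428470953585211607517350197600 + 3669493433142761956028095207121700187200 + 3486018761485623858226690446765615177840 + 3320017868081546531644467092157728740800 + 3169107964986930780206082224332377434400 + 3031320662161412050631904736317926241600 + 2905015634571353215188908705638012648200 + 2788815009188499086581352357412492142272 + 2681552893450479890943608035973550136800 + 2582236119618980635723474405011566798400 + 2490013401061159898733350319118296555600 + 2404150869990085419466683066734907019200 + 2324012507657082572151126964510410118560 + 2249044362248789585952703514042332372800 + 2178761725928514911391681529228509486150 + 2112738643324620520137388149554918289600 + 2050599271462131681309817909862126575200 + 1992010720848927918986680255294637244480 + 1936677089714235476792605803758675098800 + 1884334465667904788230643484738170366400 + 1834746716571380978014047603560850093600 + 1787701928966986593962405357315700091200 + 1743009380742811929113345223382807588920 + 1700496956822255540598385583788104964800 + 1660008934040773265822233546078864370400 + 1621404075109592492198460672914239617600 + 1584553982493465390103041112166188717200 + 1549341671771388381434084643006940079040 + 1515660331080706025315952368158963120800 + 1483412238930052705628378913517283054400 + 1452507817285676607594454352819006324100 + 1422864800606377084990485896639026603200 + 1394407504594249543290676178706246071136 + 1367066180974754454206545273241417716800 + 1340776446725239945471804017986775068400 + 1315478777919103342727052998779477425600 + 1291118059809490317861737202505783399200 + 1267643185994772312082432889732950973760 + 1245006700530579949366675159559148277800 + 1223164477714253985342698402373900062400 + 1202075434995042709733341533367453509600 + 1181701275079872494314132354835801755200 + 1162006253828541286075563482255205059280 + 1142956970978893068271046048119873828800 + 1124522181124394792976351757021166186400 + 1106672622693848843881489030719242913600 + 1089380862964257455695840764614254743075 + 1072621157380191956377443214389420054720 + 1056369321662310260068694074777459144800 + 1040602615368842942754235954258392590400 + 1025299635731065840654908954931063287600 + 1010440220720470683543968245439308747200 + 996005360424463959493340127647318622240 + 981977115911443340345546604722708500800 + 968338544857117738396302901879337549400 + 955073633283732563897723410072771281600 + 942167232833952394115321742369085183200 + 929605003062833028860450785804164047424 + 917373358285690489007023801780425046800 + 905459418567694508630309206952107838400 + 893850964483493296981202678657850045600 + 882536395312816166639668467535598779200 + 871504690371405964556672611691403794460 + 860745373206326878574491468337188932800 + 850248478411127770299192791894052482400 + 840004520839909363428118179943521729600 + 830004467020386632911116773039432185200 + 820239708584852672523927163944850630080 + 810702037554796246099230336457119808800 + 801383623330028473155561022244969006400 + 792276991246732695051520556083094358600 + 783375002581039069264424819497891051200 + 774670835885694190717042321503470039520 + 766157969557279968841030867421014324800 + 757830165540353012657976184079481560400 + 749681454082929861984234504680777457600 + 741706119465026352814189456758641527200 + 733898686628552391205619041424340037440 + 726253908642838303797227176409503162050 + 718766754945489455304472257065075294400 + 711432400303188542495242948319513301600 + 704246214441540173379129383184972763200 + 697203752297124771645338089353123035568 = 361665906988008779005537951077603286192775, so H_100 = 361665906988008779005537951077603286192775/69720375229712477164533808935312303556800; reducing by gcd(361665906988008779005537951077603286192775, 69720375229712477164533808935312303556800) = 25 gives 14466636279520351160221518043104131447711/2788815009188499086581352357412492142272 ≈ 5.18738. (The PNT-adjacent estimate ln(100) + γ ≈ 5.18239 matches within O(1/n).)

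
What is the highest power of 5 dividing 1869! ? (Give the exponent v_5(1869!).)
v_5(1869!) = 463

Legendre's formula: v_p(n!) = Σ_{k ≥ 1} ⌊n / p^k⌋. For p = 5, n = 1869, the terms are:
  ⌊1869/5^1⌋ = ⌊1869/5⌋ = 373
  ⌊1869/5^2⌋ = ⌊1869/25⌋ = 74
  ⌊1869/5^3⌋ = ⌊1869/125⌋ = 14
  ⌊1869/5^4⌋ = ⌊1869/625⌋ = 2
(the next term ⌊1869/5^5⌋ = 0, terminating the sum). Summing: v_5(1869!) = 373 + 74 + 14 + 2 = 463.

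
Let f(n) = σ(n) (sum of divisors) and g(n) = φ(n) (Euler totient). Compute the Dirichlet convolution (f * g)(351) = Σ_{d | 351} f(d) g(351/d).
(σ * φ)(351) = 2808

Divisors of 351: [1, 3, 9, 13, 27, 39, 117, 351]. For each d | 351:
  d = 1: σ(1) · φ(351/1) = 1 · 216 = 216
  d = 3: σ(3) · φ(351/3) = 4 · 72 = 288
  d = 9: σ(9) · φ(351/9) = 13 · 24 = 312
  d = 13: σ(13) · φ(351/13) = 14 · 18 = 252
  d = 27: σ(27) · φ(351/27) = 40 · 12 = 480
  d = 39: σ(39) · φ(351/39) = 56 · 6 = 336
  d = 117: σ(117) · φ(351/117) = 182 · 2 = 364
  d = 351: σ(351) · φ(351/351) = 560 · 1 = 560
Summing: (σ * φ)(351) = 216 + 288 + 312 + 252 + 480 + 336 + 364 + 560 = 2808.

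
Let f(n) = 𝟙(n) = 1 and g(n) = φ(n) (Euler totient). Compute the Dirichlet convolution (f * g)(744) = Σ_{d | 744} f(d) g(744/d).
(𝟙 * φ)(744) = 744

Divisors of 744: [1, 2, 3, 4, 6, 8, 12, 24, 31, 62, 93, 124, 186, 248, 372, 744]. For each d | 744:
  d = 1: 𝟙(1) · φ(744/1) = 1 · 240 = 240
  d = 2: 𝟙(2) · φ(744/2) = 1 · 120 = 120
  d = 3: 𝟙(3) · φ(744/3) = 1 · 120 = 120
  d = 4: 𝟙(4) · φ(744/4) = 1 · 60 = 60
  d = 6: 𝟙(6) · φ(744/6) = 1 · 60 = 60
  d = 8: 𝟙(8) · φ(744/8) = 1 · 60 = 60
  d = 12: 𝟙(12) · φ(744/12) = 1 · 30 = 30
  d = 24: 𝟙(24) · φ(744/24) = 1 · 30 = 30
  d = 31: 𝟙(31) · φ(744/31) = 1 · 8 = 8
  d = 62: 𝟙(62) · φ(744/62) = 1 · 4 = 4
  d = 93: 𝟙(93) · φ(744/93) = 1 · 4 = 4
  d = 124: 𝟙(124) · φ(744/124) = 1 · 2 = 2
  d = 186: 𝟙(186) · φ(744/186) = 1 · 2 = 2
  d = 248: 𝟙(248) · φ(744/248) = 1 · 2 = 2
  d = 372: 𝟙(372) · φ(744/372) = 1 · 1 = 1
  d = 744: 𝟙(744) · φ(744/744) = 1 · 1 = 1
Summing: (𝟙 * φ)(744) = 240 + 120 + 120 + 60 + 60 + 60 + 30 + 30 + 8 + 4 + 4 + 2 + 2 + 2 + 1 + 1 = 744.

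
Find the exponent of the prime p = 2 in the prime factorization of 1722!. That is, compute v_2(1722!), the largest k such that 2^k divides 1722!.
v_2(1722!) = 1715

Legendre's formula: v_p(n!) = Σ_{k ≥ 1} ⌊n / p^k⌋. For p = 2, n = 1722, the terms are:
  ⌊1722/2^1⌋ = ⌊1722/2⌋ = 861
  ⌊1722/2^2⌋ = ⌊1722/4⌋ = 430
  ⌊1722/2^3⌋ = ⌊1722/8⌋ = 215
  ⌊1722/2^4⌋ = ⌊1722/16⌋ = 107
  ⌊1722/2^5⌋ = ⌊1722/32⌋ = 53
  ⌊1722/2^6⌋ = ⌊1722/64⌋ = 26
  ⌊1722/2^7⌋ = ⌊1722/128⌋ = 13
  ⌊1722/2^8⌋ = ⌊1722/256⌋ = 6
  ⌊1722/2^9⌋ = ⌊1722/512⌋ = 3
  ⌊1722/2^10⌋ = ⌊1722/1024⌋ = 1
(the next term ⌊1722/2^11⌋ = 0, terminating the sum). Summing: v_2(1722!) = 861 + 430 + 215 + 107 + 53 + 26 + 13 + 6 + 3 + 1 = 1715.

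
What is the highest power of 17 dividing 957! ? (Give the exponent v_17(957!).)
v_17(957!) = 59

Legendre's formula: v_p(n!) = Σ_{k ≥ 1} ⌊n / p^k⌋. For p = 17, n = 957, the terms are:
  ⌊957/17^1⌋ = ⌊957/17⌋ = 56
  ⌊957/17^2⌋ = ⌊957/289⌋ = 3
(the next term ⌊957/17^3⌋ = 0, terminating the sum). Summing: v_17(957!) = 56 + 3 = 59.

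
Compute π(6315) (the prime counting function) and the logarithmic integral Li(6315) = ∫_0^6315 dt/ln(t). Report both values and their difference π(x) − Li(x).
π(6315) = 821;  Li(6315) ≈ 836.52;  π(x) − Li(x) ≈ -15.52.

Direct count of primes ≤ 6315 gives π(6315) = 821. Numerical evaluation of the logarithmic integral gives Li(6315) ≈ 836.52. The difference π(x) − Li(x) ≈ -15.52 is typically negative for small/moderate x (Li(x) overestimates), though Littlewood's theorem shows this sign changes infinitely often.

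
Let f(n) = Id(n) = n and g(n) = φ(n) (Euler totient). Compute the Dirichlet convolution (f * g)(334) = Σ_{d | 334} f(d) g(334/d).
(Id * φ)(334) = 999

Divisors of 334: [1, 2, 167, 334]. For each d | 334:
  d = 1: Id(1) · φ(334/1) = 1 · 166 = 166
  d = 2: Id(2) · φ(334/2) = 2 · 166 = 332
  d = 167: Id(167) · φ(334/167) = 167 · 1 = 167
  d = 334: Id(334) · φ(334/334) = 334 · 1 = 334
Summing: (Id * φ)(334) = 166 + 332 + 167 + 334 = 999.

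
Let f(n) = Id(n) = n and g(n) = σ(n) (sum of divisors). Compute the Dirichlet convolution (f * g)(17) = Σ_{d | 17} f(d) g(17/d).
(Id * σ)(17) = 35

Divisors of 17: [1, 17]. For each d | 17:
  d = 1: Id(1) · σ(17/1) = 1 · 18 = 18
  d = 17: Id(17) · σ(17/17) = 17 · 1 = 17
Summing: (Id * σ)(17) = 18 + 17 = 35.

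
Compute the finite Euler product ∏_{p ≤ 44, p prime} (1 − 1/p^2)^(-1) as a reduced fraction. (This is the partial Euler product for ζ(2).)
∏ = 1688189817927745147112851/1030750286035260801024000

The primes p ≤ 44 are [2, 3, 5, 7, 11, 13, 17, 19, 23, 29, 31, 37, 41, 43]. For each prime, (1 − 1/p^2)^(-1) = p^2 / (p^2 − 1). The product is (1 − 1/2^2)^(-1), (1 − 1/3^2)^(-1), (1 − 1/5^2)^(-1), (1 − 1/7^2)^(-1), (1 − 1/11^2)^(-1), (1 − 1/13^2)^(-1), (1 − 1/17^2)^(-1), (1 − 1/19^2)^(-1), (1 − 1/23^2)^(-1), (1 − 1/29^2)^(-1), (1 − 1/31^2)^(-1), (1 − 1/37^2)^(-1), (1 − 1/41^2)^(-1), (1 − 1/43^2)^(-1) = ∏ p^2 / (p^2 − 1) = 1688189817927745147112851/1030750286035260801024000.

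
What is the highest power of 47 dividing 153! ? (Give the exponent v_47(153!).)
v_47(153!) = 3

Legendre's formula: v_p(n!) = Σ_{k ≥ 1} ⌊n / p^k⌋. For p = 47, n = 153, the terms are:
  ⌊153/47^1⌋ = ⌊153/47⌋ = 3
(the next term ⌊153/47^2⌋ = 0, terminating the sum). Summing: v_47(153!) = 3 = 3.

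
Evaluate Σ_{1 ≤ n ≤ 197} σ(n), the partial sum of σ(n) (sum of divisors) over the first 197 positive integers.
Σ_{n ≤ 197} σ(n) = 31911

Compute σ(n) for each 1 ≤ n ≤ 197: σ(1) = 1, σ(2) = 3, σ(3) = 4, σ(4) = 7, σ(5) = 6, σ(6) = 12, σ(7) = 8, σ(8) = 15, σ(9) = 13, σ(10) = 18, σ(11) = 12, σ(12) = 28, σ(13) = 14, σ(14) = 24, σ(15) = 24, σ(16) = 31, σ(17) = 18, σ(18) = 39, σ(19) = 20, σ(20) = 42, σ(21) = 32, σ(22) = 36, σ(23) = 24, σ(24) = 60, σ(25) = 31, σ(26) = 42, σ(27) = 40, σ(28) = 56, σ(29) = 30, σ(30) = 72, σ(31) = 32, σ(32) = 63, σ(33) = 48, σ(34) = 54, σ(35) = 48, σ(36) = 91, σ(37) = 38, σ(38) = 60, σ(39) = 56, σ(40) = 90, σ(41) = 42, σ(42) = 96, σ(43) = 44, σ(44) = 84, σ(45) = 78, σ(46) = 72, σ(47) = 48, σ(48) = 124, σ(49) = 57, σ(50) = 93, σ(51) = 72, σ(52) = 98, σ(53) = 54, σ(54) = 120, σ(55) = 72, σ(56) = 120, σ(57) = 80, σ(58) = 90, σ(59) = 60, σ(60) = 168, σ(61) = 62, σ(62) = 96, σ(63) = 104, σ(64) = 127, σ(65) = 84, σ(66) = 144, σ(67) = 68, σ(68) = 126, σ(69) = 96, σ(70) = 144, σ(71) = 72, σ(72) = 195, σ(73) = 74, σ(74) = 114, σ(75) = 124, σ(76) = 140, σ(77) = 96, σ(78) = 168, σ(79) = 80, σ(80) = 186, σ(81) = 121, σ(82) = 126, σ(83) = 84, σ(84) = 224, σ(85) = 108, σ(86) = 132, σ(87) = 120, σ(88) = 180, σ(89) = 90, σ(90) = 234, σ(91) = 112, σ(92) = 168, σ(93) = 128, σ(94) = 144, σ(95) = 120, σ(96) = 252, σ(97) = 98, σ(98) = 171, σ(99) = 156, σ(100) = 217, σ(101) = 102, σ(102) = 216, σ(103) = 104, σ(104) = 210, σ(105) = 192, σ(106) = 162, σ(107) = 108, σ(108) = 280, σ(109) = 110, σ(110) = 216, σ(111) = 152, σ(112) = 248, σ(113) = 114, σ(114) = 240, σ(115) = 144, σ(116) = 210, σ(117) = 182, σ(118) = 180, σ(119) = 144, σ(120) = 360, σ(121) = 133, σ(122) = 186, σ(123) = 168, σ(124) = 224, σ(125) = 156, σ(126) = 312, σ(127) = 128, σ(128) = 255, σ(129) = 176, σ(130) = 252, σ(131) = 132, σ(132) = 336, σ(133) = 160, σ(134) = 204, σ(135) = 240, σ(136) = 270, σ(137) = 138, σ(138) = 288, σ(139) = 140, σ(140) = 336, σ(141) = 192, σ(142) = 216, σ(143) = 168, σ(144) = 403, σ(145) = 180, σ(146) = 222, σ(147) = 228, σ(148) = 266, σ(149) = 150, σ(150) = 372, σ(151) = 152, σ(152) = 300, σ(153) = 234, σ(154) = 288, σ(155) = 192, σ(156) = 392, σ(157) = 158, σ(158) = 240, σ(159) = 216, σ(160) = 378, σ(161) = 192, σ(162) = 363, σ(163) = 164, σ(164) = 294, σ(165) = 288, σ(166) = 252, σ(167) = 168, σ(168) = 480, σ(169) = 183, σ(170) = 324, σ(171) = 260, σ(172) = 308, σ(173) = 174, σ(174) = 360, σ(175) = 248, σ(176) = 372, σ(177) = 240, σ(178) = 270, σ(179) = 180, σ(180) = 546, σ(181) = 182, σ(182) = 336, σ(183) = 248, σ(184) = 360, σ(185) = 228, σ(186) = 384, σ(187) = 216, σ(188) = 336, σ(189) = 320, σ(190) = 360, σ(191) = 192, σ(192) = 508, σ(193) = 194, σ(194) = 294, σ(195) = 336, σ(196) = 399, σ(197) = 198. Summing all 197 values: 31911. (Average order: Σ_{n ≤ x} σ(n) ~ (π²/12) x². For x = 197, (π²/12)·197² ≈ 31919.12.)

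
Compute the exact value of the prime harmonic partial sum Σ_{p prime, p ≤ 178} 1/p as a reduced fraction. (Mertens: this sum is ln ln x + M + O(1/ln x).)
Σ 1/p = 319420215161551700804173656907103406301944826032199624513259054823197/166589903787325219380851695350896256250980509594874862046961683989710

π(178) = 40, so the primes ≤ 178 are [2, 3, 5, 7, 11, 13, 17, 19, 23, 29, 31, 37, 41, 43, 47, 53, 59, 61, 67, 71, 73, 79, 83, 89, 97, 101, 103, 107, 109, 113, 127, 131, 137, 139, 149, 151, 157, 163, 167, 173]. Summing 1/p over these primes: 319420215161551700804173656907103406301944826032199624513259054823197/166589903787325219380851695350896256250980509594874862046961683989710 ≈ 1.9174. Mertens estimate ln ln(178) + 0.2615 ≈ 1.9066.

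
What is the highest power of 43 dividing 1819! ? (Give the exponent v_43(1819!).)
v_43(1819!) = 42

Legendre's formula: v_p(n!) = Σ_{k ≥ 1} ⌊n / p^k⌋. For p = 43, n = 1819, the terms are:
  ⌊1819/43^1⌋ = ⌊1819/43⌋ = 42
(the next term ⌊1819/43^2⌋ = 0, terminating the sum). Summing: v_43(1819!) = 42 = 42.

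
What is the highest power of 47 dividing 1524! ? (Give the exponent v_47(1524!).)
v_47(1524!) = 32

Legendre's formula: v_p(n!) = Σ_{k ≥ 1} ⌊n / p^k⌋. For p = 47, n = 1524, the terms are:
  ⌊1524/47^1⌋ = ⌊1524/47⌋ = 32
(the next term ⌊1524/47^2⌋ = 0, terminating the sum). Summing: v_47(1524!) = 32 = 32.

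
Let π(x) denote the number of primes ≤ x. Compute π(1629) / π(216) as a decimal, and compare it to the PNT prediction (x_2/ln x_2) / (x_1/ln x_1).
π(1629)/π(216) = 258/47 ≈ 5.4894;  PNT prediction ≈ 5.4814.

π(216) = 47 and π(1629) = 258, so π(1629)/π(216) ≈ 5.4894. The PNT-predicted ratio is (1629/ln(1629)) / (216/ln(216)) ≈ 5.4814. The two agree to within a few percent, as expected.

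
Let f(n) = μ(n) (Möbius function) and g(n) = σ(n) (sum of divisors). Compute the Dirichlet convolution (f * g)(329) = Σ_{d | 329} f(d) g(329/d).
(μ * σ)(329) = 329

Divisors of 329: [1, 7, 47, 329]. For each d | 329:
  d = 1: μ(1) · σ(329/1) = 1 · 384 = 384
  d = 7: μ(7) · σ(329/7) = -1 · 48 = -48
  d = 47: μ(47) · σ(329/47) = -1 · 8 = -8
  d = 329: μ(329) · σ(329/329) = 1 · 1 = 1
Summing: (μ * σ)(329) = 384 + -48 + -8 + 1 = 329.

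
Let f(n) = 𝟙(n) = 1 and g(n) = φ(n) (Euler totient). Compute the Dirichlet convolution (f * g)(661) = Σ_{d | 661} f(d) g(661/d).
(𝟙 * φ)(661) = 661

Divisors of 661: [1, 661]. For each d | 661:
  d = 1: 𝟙(1) · φ(661/1) = 1 · 660 = 660
  d = 661: 𝟙(661) · φ(661/661) = 1 · 1 = 1
Summing: (𝟙 * φ)(661) = 660 + 1 = 661.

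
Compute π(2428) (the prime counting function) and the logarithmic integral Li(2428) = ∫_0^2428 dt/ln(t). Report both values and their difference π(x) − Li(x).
π(2428) = 360;  Li(2428) ≈ 370.39;  π(x) − Li(x) ≈ -10.39.

Direct count of primes ≤ 2428 gives π(2428) = 360. Numerical evaluation of the logarithmic integral gives Li(2428) ≈ 370.39. The difference π(x) − Li(x) ≈ -10.39 is typically negative for small/moderate x (Li(x) overestimates), though Littlewood's theorem shows this sign changes infinitely often.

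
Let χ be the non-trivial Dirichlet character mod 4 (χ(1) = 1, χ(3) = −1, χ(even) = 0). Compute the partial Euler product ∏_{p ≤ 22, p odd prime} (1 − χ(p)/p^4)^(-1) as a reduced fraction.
∏ = 10388364341566686475/10504466734429503488

The odd primes p ≤ 22 are [3, 5, 7, 11, 13, 17, 19]. For each, χ(p) = 1 if p ≡ 1 mod 4, χ(p) = −1 if p ≡ 3 mod 4. Taking (1 − χ(p)/p^4)^(-1) = p^4/(p^4 − χ(p)): (1 − (-1)/3^4)^(-1) · (1 − (1)/5^4)^(-1) · (1 − (-1)/7^4)^(-1) · (1 − (-1)/11^4)^(-1) · (1 − (1)/13^4)^(-1) · (1 − (1)/17^4)^(-1) · (1 − (-1)/19^4)^(-1) = 10388364341566686475/10504466734429503488.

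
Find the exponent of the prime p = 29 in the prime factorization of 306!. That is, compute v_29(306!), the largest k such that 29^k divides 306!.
v_29(306!) = 10

Legendre's formula: v_p(n!) = Σ_{k ≥ 1} ⌊n / p^k⌋. For p = 29, n = 306, the terms are:
  ⌊306/29^1⌋ = ⌊306/29⌋ = 10
(the next term ⌊306/29^2⌋ = 0, terminating the sum). Summing: v_29(306!) = 10 = 10.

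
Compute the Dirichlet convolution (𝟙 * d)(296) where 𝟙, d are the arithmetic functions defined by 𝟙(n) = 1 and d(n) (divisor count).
(𝟙 * d)(296) = 30

Divisors of 296: [1, 2, 4, 8, 37, 74, 148, 296]. For each d | 296:
  d = 1: 𝟙(1) · d(296/1) = 1 · 8 = 8
  d = 2: 𝟙(2) · d(296/2) = 1 · 6 = 6
  d = 4: 𝟙(4) · d(296/4) = 1 · 4 = 4
  d = 8: 𝟙(8) · d(296/8) = 1 · 2 = 2
  d = 37: 𝟙(37) · d(296/37) = 1 · 4 = 4
  d = 74: 𝟙(74) · d(296/74) = 1 · 3 = 3
  d = 148: 𝟙(148) · d(296/148) = 1 · 2 = 2
  d = 296: 𝟙(296) · d(296/296) = 1 · 1 = 1
Summing: (𝟙 * d)(296) = 8 + 6 + 4 + 2 + 4 + 3 + 2 + 1 = 30.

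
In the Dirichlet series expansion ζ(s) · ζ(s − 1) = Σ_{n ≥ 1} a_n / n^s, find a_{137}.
σ(137) = 138

In the product (Σ m^0/m^s)(Σ k / k^s) = Σ (Σ_{d | n} d) / n^s, the coefficient of 1/n^s is σ(n) = Σ_{d | n} d. For n = 137, divisors are [1, 137]; summing: σ(137) = 138.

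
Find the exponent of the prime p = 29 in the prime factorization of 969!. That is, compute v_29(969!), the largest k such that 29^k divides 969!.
v_29(969!) = 34

Legendre's formula: v_p(n!) = Σ_{k ≥ 1} ⌊n / p^k⌋. For p = 29, n = 969, the terms are:
  ⌊969/29^1⌋ = ⌊969/29⌋ = 33
  ⌊969/29^2⌋ = ⌊969/841⌋ = 1
(the next term ⌊969/29^3⌋ = 0, terminating the sum). Summing: v_29(969!) = 33 + 1 = 34.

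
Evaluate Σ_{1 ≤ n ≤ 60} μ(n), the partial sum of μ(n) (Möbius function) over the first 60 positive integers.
Σ_{n ≤ 60} μ(n) = -1

Compute μ(n) for each 1 ≤ n ≤ 60: μ(1) = 1, μ(2) = -1, μ(3) = -1, μ(4) = 0, μ(5) = -1, μ(6) = 1, μ(7) = -1, μ(8) = 0, μ(9) = 0, μ(10) = 1, μ(11) = -1, μ(12) = 0, μ(13) = -1, μ(14) = 1, μ(15) = 1, μ(16) = 0, μ(17) = -1, μ(18) = 0, μ(19) = -1, μ(20) = 0, μ(21) = 1, μ(22) = 1, μ(23) = -1, μ(24) = 0, μ(25) = 0, μ(26) = 1, μ(27) = 0, μ(28) = 0, μ(29) = -1, μ(30) = -1, μ(31) = -1, μ(32) = 0, μ(33) = 1, μ(34) = 1, μ(35) = 1, μ(36) = 0, μ(37) = -1, μ(38) = 1, μ(39) = 1, μ(40) = 0, μ(41) = -1, μ(42) = -1, μ(43) = -1, μ(44) = 0, μ(45) = 0, μ(46) = 1, μ(47) = -1, μ(48) = 0, μ(49) = 0, μ(50) = 0, μ(51) = 1, μ(52) = 0, μ(53) = -1, μ(54) = 0, μ(55) = 1, μ(56) = 0, μ(57) = 1, μ(58) = 1, μ(59) = -1, μ(60) = 0. Summing all 60 values: -1. (Mertens function M(x) = Σ_{n ≤ x} μ(n); on average M(x) should be small (PNT ⟺ M(x) = o(x)).)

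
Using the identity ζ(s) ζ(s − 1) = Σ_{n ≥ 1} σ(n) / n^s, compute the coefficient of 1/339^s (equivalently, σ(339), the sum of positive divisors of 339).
σ(339) = 456

In the product (Σ m^0/m^s)(Σ k / k^s) = Σ (Σ_{d | n} d) / n^s, the coefficient of 1/n^s is σ(n) = Σ_{d | n} d. For n = 339, divisors are [1, 3, 113, 339]; summing: σ(339) = 456.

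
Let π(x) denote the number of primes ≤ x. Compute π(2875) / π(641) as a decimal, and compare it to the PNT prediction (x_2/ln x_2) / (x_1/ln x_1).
π(2875)/π(641) = 416/116 ≈ 3.5862;  PNT prediction ≈ 3.6399.

π(641) = 116 and π(2875) = 416, so π(2875)/π(641) ≈ 3.5862. The PNT-predicted ratio is (2875/ln(2875)) / (641/ln(641)) ≈ 3.6399. The two agree to within a few percent, as expected.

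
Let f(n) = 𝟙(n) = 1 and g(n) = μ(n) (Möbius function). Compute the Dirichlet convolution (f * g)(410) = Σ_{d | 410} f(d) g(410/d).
(𝟙 * μ)(410) = 0

Divisors of 410: [1, 2, 5, 10, 41, 82, 205, 410]. For each d | 410:
  d = 1: 𝟙(1) · μ(410/1) = 1 · -1 = -1
  d = 2: 𝟙(2) · μ(410/2) = 1 · 1 = 1
  d = 5: 𝟙(5) · μ(410/5) = 1 · 1 = 1
  d = 10: 𝟙(10) · μ(410/10) = 1 · -1 = -1
  d = 41: 𝟙(41) · μ(410/41) = 1 · 1 = 1
  d = 82: 𝟙(82) · μ(410/82) = 1 · -1 = -1
  d = 205: 𝟙(205) · μ(410/205) = 1 · -1 = -1
  d = 410: 𝟙(410) · μ(410/410) = 1 · 1 = 1
Summing: (𝟙 * μ)(410) = -1 + 1 + 1 + -1 + 1 + -1 + -1 + 1 = 0.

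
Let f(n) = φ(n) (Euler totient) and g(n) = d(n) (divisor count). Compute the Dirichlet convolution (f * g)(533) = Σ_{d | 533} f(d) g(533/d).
(φ * d)(533) = 588

Divisors of 533: [1, 13, 41, 533]. For each d | 533:
  d = 1: φ(1) · d(533/1) = 1 · 4 = 4
  d = 13: φ(13) · d(533/13) = 12 · 2 = 24
  d = 41: φ(41) · d(533/41) = 40 · 2 = 80
  d = 533: φ(533) · d(533/533) = 480 · 1 = 480
Summing: (φ * d)(533) = 4 + 24 + 80 + 480 = 588.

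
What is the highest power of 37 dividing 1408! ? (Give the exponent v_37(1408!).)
v_37(1408!) = 39

Legendre's formula: v_p(n!) = Σ_{k ≥ 1} ⌊n / p^k⌋. For p = 37, n = 1408, the terms are:
  ⌊1408/37^1⌋ = ⌊1408/37⌋ = 38
  ⌊1408/37^2⌋ = ⌊1408/1369⌋ = 1
(the next term ⌊1408/37^3⌋ = 0, terminating the sum). Summing: v_37(1408!) = 38 + 1 = 39.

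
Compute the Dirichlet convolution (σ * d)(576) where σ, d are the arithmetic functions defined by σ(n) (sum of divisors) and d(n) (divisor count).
(σ * d)(576) = 11184

Divisors of 576: [1, 2, 3, 4, 6, 8, 9, 12, 16, 18, 24, 32, 36, 48, 64, 72, 96, 144, 192, 288, 576]. For each d | 576:
  d = 1: σ(1) · d(576/1) = 1 · 21 = 21
  d = 2: σ(2) · d(576/2) = 3 · 18 = 54
  d = 3: σ(3) · d(576/3) = 4 · 14 = 56
  d = 4: σ(4) · d(576/4) = 7 · 15 = 105
  d = 6: σ(6) · d(576/6) = 12 · 12 = 144
  d = 8: σ(8) · d(576/8) = 15 · 12 = 180
  d = 9: σ(9) · d(576/9) = 13 · 7 = 91
  d = 12: σ(12) · d(576/12) = 28 · 10 = 280
  d = 16: σ(16) · d(576/16) = 31 · 9 = 279
  d = 18: σ(18) · d(576/18) = 39 · 6 = 234
  d = 24: σ(24) · d(576/24) = 60 · 8 = 480
  d = 32: σ(32) · d(576/32) = 63 · 6 = 378
  d = 36: σ(36) · d(576/36) = 91 · 5 = 455
  d = 48: σ(48) · d(576/48) = 124 · 6 = 744
  d = 64: σ(64) · d(576/64) = 127 · 3 = 381
  d = 72: σ(72) · d(576/72) = 195 · 4 = 780
  d = 96: σ(96) · d(576/96) = 252 · 4 = 1008
  d = 144: σ(144) · d(576/144) = 403 · 3 = 1209
  d = 192: σ(192) · d(576/192) = 508 · 2 = 1016
  d = 288: σ(288) · d(576/288) = 819 · 2 = 1638
  d = 576: σ(576) · d(576/576) = 1651 · 1 = 1651
Summing: (σ * d)(576) = 21 + 54 + 56 + 105 + 144 + 180 + 91 + 280 + 279 + 234 + 480 + 378 + 455 + 744 + 381 + 780 + 1008 + 1209 + 1016 + 1638 + 1651 = 11184.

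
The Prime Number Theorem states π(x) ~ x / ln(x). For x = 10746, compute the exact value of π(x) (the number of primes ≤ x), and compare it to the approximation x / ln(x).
π(10746) = 1310;  x/ln(x) ≈ 1157.69;  relative error ≈ 11.63%.

Directly count primes up to 10746: π(10746) = 1310. The PNT approximation gives 10746/ln(10746) ≈ 10746/9.28229 ≈ 1157.69. Relative error (π(x) − x/ln(x)) / π(x) ≈ 11.63%; the approximation is known to undercount slightly (Li(x) is a better estimate).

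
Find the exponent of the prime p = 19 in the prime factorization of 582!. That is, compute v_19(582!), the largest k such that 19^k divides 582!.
v_19(582!) = 31

Legendre's formula: v_p(n!) = Σ_{k ≥ 1} ⌊n / p^k⌋. For p = 19, n = 582, the terms are:
  ⌊582/19^1⌋ = ⌊582/19⌋ = 30
  ⌊582/19^2⌋ = ⌊582/361⌋ = 1
(the next term ⌊582/19^3⌋ = 0, terminating the sum). Summing: v_19(582!) = 30 + 1 = 31.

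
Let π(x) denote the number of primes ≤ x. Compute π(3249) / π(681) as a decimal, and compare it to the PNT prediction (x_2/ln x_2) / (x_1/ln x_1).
π(3249)/π(681) = 457/123 ≈ 3.7154;  PNT prediction ≈ 3.8490.

π(681) = 123 and π(3249) = 457, so π(3249)/π(681) ≈ 3.7154. The PNT-predicted ratio is (3249/ln(3249)) / (681/ln(681)) ≈ 3.8490. The two agree to within a few percent, as expected.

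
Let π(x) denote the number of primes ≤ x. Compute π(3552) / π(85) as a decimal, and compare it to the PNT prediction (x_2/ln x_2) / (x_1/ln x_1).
π(3552)/π(85) = 497/23 ≈ 21.6087;  PNT prediction ≈ 22.7088.

π(85) = 23 and π(3552) = 497, so π(3552)/π(85) ≈ 21.6087. The PNT-predicted ratio is (3552/ln(3552)) / (85/ln(85)) ≈ 22.7088. The two agree to within a few percent, as expected.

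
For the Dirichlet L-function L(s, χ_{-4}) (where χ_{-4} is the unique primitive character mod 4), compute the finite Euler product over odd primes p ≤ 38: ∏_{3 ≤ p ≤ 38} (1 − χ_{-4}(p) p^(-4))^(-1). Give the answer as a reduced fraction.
∏ = 36907491853859640421662745584761054387/37320078298954450639637508295357366272

The odd primes p ≤ 38 are [3, 5, 7, 11, 13, 17, 19, 23, 29, 31, 37]. For each, χ(p) = 1 if p ≡ 1 mod 4, χ(p) = −1 if p ≡ 3 mod 4. Taking (1 − χ(p)/p^4)^(-1) = p^4/(p^4 − χ(p)): (1 − (-1)/3^4)^(-1) · (1 − (1)/5^4)^(-1) · (1 − (-1)/7^4)^(-1) · (1 − (-1)/11^4)^(-1) · (1 − (1)/13^4)^(-1) · (1 − (1)/17^4)^(-1) · (1 − (-1)/19^4)^(-1) · (1 − (-1)/23^4)^(-1) · (1 − (1)/29^4)^(-1) · (1 − (-1)/31^4)^(-1) · (1 − (1)/37^4)^(-1) = 36907491853859640421662745584761054387/37320078298954450639637508295357366272.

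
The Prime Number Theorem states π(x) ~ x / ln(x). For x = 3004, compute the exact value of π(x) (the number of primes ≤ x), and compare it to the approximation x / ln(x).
π(3004) = 431;  x/ln(x) ≈ 375.14;  relative error ≈ 12.96%.

Directly count primes up to 3004: π(3004) = 431. The PNT approximation gives 3004/ln(3004) ≈ 3004/8.00770 ≈ 375.14. Relative error (π(x) − x/ln(x)) / π(x) ≈ 12.96%; the approximation is known to undercount slightly (Li(x) is a better estimate).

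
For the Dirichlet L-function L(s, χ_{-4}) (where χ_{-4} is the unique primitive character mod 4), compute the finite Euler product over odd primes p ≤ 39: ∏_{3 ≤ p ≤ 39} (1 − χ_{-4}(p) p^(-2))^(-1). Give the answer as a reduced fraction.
∏ = 136633422149134339/149104402366464000

The odd primes p ≤ 39 are [3, 5, 7, 11, 13, 17, 19, 23, 29, 31, 37]. For each, χ(p) = 1 if p ≡ 1 mod 4, χ(p) = −1 if p ≡ 3 mod 4. Taking (1 − χ(p)/p^2)^(-1) = p^2/(p^2 − χ(p)): (1 − (-1)/3^2)^(-1) · (1 − (1)/5^2)^(-1) · (1 − (-1)/7^2)^(-1) · (1 − (-1)/11^2)^(-1) · (1 − (1)/13^2)^(-1) · (1 − (1)/17^2)^(-1) · (1 − (-1)/19^2)^(-1) · (1 − (-1)/23^2)^(-1) · (1 − (1)/29^2)^(-1) · (1 − (-1)/31^2)^(-1) · (1 − (1)/37^2)^(-1) = 136633422149134339/149104402366464000.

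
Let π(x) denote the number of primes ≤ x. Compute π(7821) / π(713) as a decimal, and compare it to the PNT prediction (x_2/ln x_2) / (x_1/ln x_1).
π(7821)/π(713) = 988/127 ≈ 7.7795;  PNT prediction ≈ 8.0385.

π(713) = 127 and π(7821) = 988, so π(7821)/π(713) ≈ 7.7795. The PNT-predicted ratio is (7821/ln(7821)) / (713/ln(713)) ≈ 8.0385. The two agree to within a few percent, as expected.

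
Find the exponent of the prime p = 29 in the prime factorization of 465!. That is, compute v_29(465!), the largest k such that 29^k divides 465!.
v_29(465!) = 16

Legendre's formula: v_p(n!) = Σ_{k ≥ 1} ⌊n / p^k⌋. For p = 29, n = 465, the terms are:
  ⌊465/29^1⌋ = ⌊465/29⌋ = 16
(the next term ⌊465/29^2⌋ = 0, terminating the sum). Summing: v_29(465!) = 16 = 16.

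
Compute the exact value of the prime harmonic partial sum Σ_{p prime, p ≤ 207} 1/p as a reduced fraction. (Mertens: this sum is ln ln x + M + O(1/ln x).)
Σ 1/p = 15202313841027497739047080375538859939135227730139536997746371469607707132833646367/7799922041683461553249199106329813876687996789903550945093032474868511536164700810

π(207) = 46, so the primes ≤ 207 are [2, 3, 5, 7, 11, 13, 17, 19, 23, 29, 31, 37, 41, 43, 47, 53, 59, 61, 67, 71, 73, 79, 83, 89, 97, 101, 103, 107, 109, 113, 127, 131, 137, 139, 149, 151, 157, 163, 167, 173, 179, 181, 191, 193, 197, 199]. Summing 1/p over these primes: 15202313841027497739047080375538859939135227730139536997746371469607707132833646367/7799922041683461553249199106329813876687996789903550945093032474868511536164700810 ≈ 1.9490. Mertens estimate ln ln(207) + 0.2615 ≈ 1.9354.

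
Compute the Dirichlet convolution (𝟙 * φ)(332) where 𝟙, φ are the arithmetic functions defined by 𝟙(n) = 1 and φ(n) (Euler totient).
(𝟙 * φ)(332) = 332

Divisors of 332: [1, 2, 4, 83, 166, 332]. For each d | 332:
  d = 1: 𝟙(1) · φ(332/1) = 1 · 164 = 164
  d = 2: 𝟙(2) · φ(332/2) = 1 · 82 = 82
  d = 4: 𝟙(4) · φ(332/4) = 1 · 82 = 82
  d = 83: 𝟙(83) · φ(332/83) = 1 · 2 = 2
  d = 166: 𝟙(166) · φ(332/166) = 1 · 1 = 1
  d = 332: 𝟙(332) · φ(332/332) = 1 · 1 = 1
Summing: (𝟙 * φ)(332) = 164 + 82 + 82 + 2 + 1 + 1 = 332.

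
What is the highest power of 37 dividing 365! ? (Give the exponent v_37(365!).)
v_37(365!) = 9

Legendre's formula: v_p(n!) = Σ_{k ≥ 1} ⌊n / p^k⌋. For p = 37, n = 365, the terms are:
  ⌊365/37^1⌋ = ⌊365/37⌋ = 9
(the next term ⌊365/37^2⌋ = 0, terminating the sum). Summing: v_37(365!) = 9 = 9.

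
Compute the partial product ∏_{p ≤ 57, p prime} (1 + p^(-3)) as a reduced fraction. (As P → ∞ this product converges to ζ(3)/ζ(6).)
∏ = 1193284353855226596885466673602596175872/1009953283877483663098780766542609340885

The primes p ≤ 57 are [2, 3, 5, 7, 11, 13, 17, 19, 23, 29, 31, 37, 41, 43, 47, 53]. For each, (1 + 1/p^3) = (p^3 + 1)/p^3. Multiplying these fractions over p ∈ [2, 3, 5, 7, 11, 13, 17, 19, 23, 29, 31, 37, 41, 43, 47, 53] gives 1193284353855226596885466673602596175872/1009953283877483663098780766542609340885. (In the limit P → ∞ this tends to ζ(3)/ζ(6).)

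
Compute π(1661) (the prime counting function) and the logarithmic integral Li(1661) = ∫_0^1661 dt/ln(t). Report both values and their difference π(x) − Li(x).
π(1661) = 260;  Li(1661) ≈ 269.67;  π(x) − Li(x) ≈ -9.67.

Direct count of primes ≤ 1661 gives π(1661) = 260. Numerical evaluation of the logarithmic integral gives Li(1661) ≈ 269.67. The difference π(x) − Li(x) ≈ -9.67 is typically negative for small/moderate x (Li(x) overestimates), though Littlewood's theorem shows this sign changes infinitely often.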